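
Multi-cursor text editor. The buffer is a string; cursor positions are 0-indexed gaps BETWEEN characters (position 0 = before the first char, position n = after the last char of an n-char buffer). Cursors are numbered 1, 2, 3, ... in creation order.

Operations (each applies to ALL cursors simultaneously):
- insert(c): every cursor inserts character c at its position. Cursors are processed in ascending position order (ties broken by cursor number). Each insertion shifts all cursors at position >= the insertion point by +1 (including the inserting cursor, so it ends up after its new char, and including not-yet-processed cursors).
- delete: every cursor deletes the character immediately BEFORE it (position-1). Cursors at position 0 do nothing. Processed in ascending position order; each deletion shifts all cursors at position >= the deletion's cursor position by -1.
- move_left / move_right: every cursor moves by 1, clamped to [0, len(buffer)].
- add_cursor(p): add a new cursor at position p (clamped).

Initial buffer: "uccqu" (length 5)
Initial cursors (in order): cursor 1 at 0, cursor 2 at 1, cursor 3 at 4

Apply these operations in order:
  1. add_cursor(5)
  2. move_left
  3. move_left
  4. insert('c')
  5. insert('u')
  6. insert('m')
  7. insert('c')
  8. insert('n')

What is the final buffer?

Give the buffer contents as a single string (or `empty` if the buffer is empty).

After op 1 (add_cursor(5)): buffer="uccqu" (len 5), cursors c1@0 c2@1 c3@4 c4@5, authorship .....
After op 2 (move_left): buffer="uccqu" (len 5), cursors c1@0 c2@0 c3@3 c4@4, authorship .....
After op 3 (move_left): buffer="uccqu" (len 5), cursors c1@0 c2@0 c3@2 c4@3, authorship .....
After op 4 (insert('c')): buffer="ccuccccqu" (len 9), cursors c1@2 c2@2 c3@5 c4@7, authorship 12..3.4..
After op 5 (insert('u')): buffer="ccuuuccuccuqu" (len 13), cursors c1@4 c2@4 c3@8 c4@11, authorship 1212..33.44..
After op 6 (insert('m')): buffer="ccuummuccumccumqu" (len 17), cursors c1@6 c2@6 c3@11 c4@15, authorship 121212..333.444..
After op 7 (insert('c')): buffer="ccuummccuccumcccumcqu" (len 21), cursors c1@8 c2@8 c3@14 c4@19, authorship 12121212..3333.4444..
After op 8 (insert('n')): buffer="ccuummccnnuccumcnccumcnqu" (len 25), cursors c1@10 c2@10 c3@17 c4@23, authorship 1212121212..33333.44444..

Answer: ccuummccnnuccumcnccumcnqu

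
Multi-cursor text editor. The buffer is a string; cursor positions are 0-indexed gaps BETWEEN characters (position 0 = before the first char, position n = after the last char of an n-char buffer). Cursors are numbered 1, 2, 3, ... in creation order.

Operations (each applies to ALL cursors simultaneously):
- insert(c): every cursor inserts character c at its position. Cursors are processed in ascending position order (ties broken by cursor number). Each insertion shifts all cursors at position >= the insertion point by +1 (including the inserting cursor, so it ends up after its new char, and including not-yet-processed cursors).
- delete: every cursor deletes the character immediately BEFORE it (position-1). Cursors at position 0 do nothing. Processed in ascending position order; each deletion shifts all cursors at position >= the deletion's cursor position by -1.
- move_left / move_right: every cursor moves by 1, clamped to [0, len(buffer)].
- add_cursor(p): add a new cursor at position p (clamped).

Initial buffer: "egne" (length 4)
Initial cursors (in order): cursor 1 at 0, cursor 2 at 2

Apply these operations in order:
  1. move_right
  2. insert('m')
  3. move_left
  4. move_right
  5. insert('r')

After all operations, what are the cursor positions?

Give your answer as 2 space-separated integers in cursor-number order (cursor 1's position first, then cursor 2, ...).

After op 1 (move_right): buffer="egne" (len 4), cursors c1@1 c2@3, authorship ....
After op 2 (insert('m')): buffer="emgnme" (len 6), cursors c1@2 c2@5, authorship .1..2.
After op 3 (move_left): buffer="emgnme" (len 6), cursors c1@1 c2@4, authorship .1..2.
After op 4 (move_right): buffer="emgnme" (len 6), cursors c1@2 c2@5, authorship .1..2.
After op 5 (insert('r')): buffer="emrgnmre" (len 8), cursors c1@3 c2@7, authorship .11..22.

Answer: 3 7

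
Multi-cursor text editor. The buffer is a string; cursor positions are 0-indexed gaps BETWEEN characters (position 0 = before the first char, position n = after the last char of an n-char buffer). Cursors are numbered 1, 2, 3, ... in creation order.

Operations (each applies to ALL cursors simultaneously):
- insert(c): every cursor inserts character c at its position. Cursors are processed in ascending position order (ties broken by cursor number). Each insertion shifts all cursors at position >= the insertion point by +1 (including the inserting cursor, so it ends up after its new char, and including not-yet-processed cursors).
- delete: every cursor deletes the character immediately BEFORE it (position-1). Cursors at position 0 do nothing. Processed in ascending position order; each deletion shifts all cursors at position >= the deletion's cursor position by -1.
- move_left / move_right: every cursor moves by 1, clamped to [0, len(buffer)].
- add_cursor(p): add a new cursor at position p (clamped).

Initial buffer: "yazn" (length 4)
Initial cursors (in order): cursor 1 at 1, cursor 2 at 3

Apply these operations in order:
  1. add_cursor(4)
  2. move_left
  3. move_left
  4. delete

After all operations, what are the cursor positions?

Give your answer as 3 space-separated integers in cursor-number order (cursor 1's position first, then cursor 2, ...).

After op 1 (add_cursor(4)): buffer="yazn" (len 4), cursors c1@1 c2@3 c3@4, authorship ....
After op 2 (move_left): buffer="yazn" (len 4), cursors c1@0 c2@2 c3@3, authorship ....
After op 3 (move_left): buffer="yazn" (len 4), cursors c1@0 c2@1 c3@2, authorship ....
After op 4 (delete): buffer="zn" (len 2), cursors c1@0 c2@0 c3@0, authorship ..

Answer: 0 0 0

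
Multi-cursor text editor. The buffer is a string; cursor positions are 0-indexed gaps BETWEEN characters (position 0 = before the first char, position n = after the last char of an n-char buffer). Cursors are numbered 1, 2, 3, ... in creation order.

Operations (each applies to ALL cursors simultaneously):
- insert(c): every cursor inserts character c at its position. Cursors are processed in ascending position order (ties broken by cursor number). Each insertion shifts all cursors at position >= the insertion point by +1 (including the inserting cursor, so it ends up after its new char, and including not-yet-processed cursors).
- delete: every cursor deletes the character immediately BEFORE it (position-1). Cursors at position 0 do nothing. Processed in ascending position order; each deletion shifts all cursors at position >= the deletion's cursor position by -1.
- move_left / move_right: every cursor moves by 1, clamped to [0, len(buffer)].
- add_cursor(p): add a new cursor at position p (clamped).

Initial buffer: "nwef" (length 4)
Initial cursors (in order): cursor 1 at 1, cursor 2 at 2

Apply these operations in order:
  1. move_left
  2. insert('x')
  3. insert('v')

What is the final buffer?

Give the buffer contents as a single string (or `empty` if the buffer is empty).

Answer: xvnxvwef

Derivation:
After op 1 (move_left): buffer="nwef" (len 4), cursors c1@0 c2@1, authorship ....
After op 2 (insert('x')): buffer="xnxwef" (len 6), cursors c1@1 c2@3, authorship 1.2...
After op 3 (insert('v')): buffer="xvnxvwef" (len 8), cursors c1@2 c2@5, authorship 11.22...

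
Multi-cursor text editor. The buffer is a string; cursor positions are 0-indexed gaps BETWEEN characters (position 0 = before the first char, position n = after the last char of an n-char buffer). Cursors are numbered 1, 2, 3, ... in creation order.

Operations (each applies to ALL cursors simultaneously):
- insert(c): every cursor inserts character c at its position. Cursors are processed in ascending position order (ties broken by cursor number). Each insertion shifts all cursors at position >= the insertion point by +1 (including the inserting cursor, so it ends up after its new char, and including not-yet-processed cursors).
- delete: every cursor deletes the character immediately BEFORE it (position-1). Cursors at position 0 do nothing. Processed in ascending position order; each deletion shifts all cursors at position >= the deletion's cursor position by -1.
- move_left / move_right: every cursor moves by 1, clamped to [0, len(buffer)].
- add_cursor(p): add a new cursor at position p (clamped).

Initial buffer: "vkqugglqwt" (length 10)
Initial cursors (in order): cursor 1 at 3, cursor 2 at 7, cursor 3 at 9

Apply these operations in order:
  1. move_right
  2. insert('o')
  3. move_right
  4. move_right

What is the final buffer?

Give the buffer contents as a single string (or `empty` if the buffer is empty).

Answer: vkquogglqowto

Derivation:
After op 1 (move_right): buffer="vkqugglqwt" (len 10), cursors c1@4 c2@8 c3@10, authorship ..........
After op 2 (insert('o')): buffer="vkquogglqowto" (len 13), cursors c1@5 c2@10 c3@13, authorship ....1....2..3
After op 3 (move_right): buffer="vkquogglqowto" (len 13), cursors c1@6 c2@11 c3@13, authorship ....1....2..3
After op 4 (move_right): buffer="vkquogglqowto" (len 13), cursors c1@7 c2@12 c3@13, authorship ....1....2..3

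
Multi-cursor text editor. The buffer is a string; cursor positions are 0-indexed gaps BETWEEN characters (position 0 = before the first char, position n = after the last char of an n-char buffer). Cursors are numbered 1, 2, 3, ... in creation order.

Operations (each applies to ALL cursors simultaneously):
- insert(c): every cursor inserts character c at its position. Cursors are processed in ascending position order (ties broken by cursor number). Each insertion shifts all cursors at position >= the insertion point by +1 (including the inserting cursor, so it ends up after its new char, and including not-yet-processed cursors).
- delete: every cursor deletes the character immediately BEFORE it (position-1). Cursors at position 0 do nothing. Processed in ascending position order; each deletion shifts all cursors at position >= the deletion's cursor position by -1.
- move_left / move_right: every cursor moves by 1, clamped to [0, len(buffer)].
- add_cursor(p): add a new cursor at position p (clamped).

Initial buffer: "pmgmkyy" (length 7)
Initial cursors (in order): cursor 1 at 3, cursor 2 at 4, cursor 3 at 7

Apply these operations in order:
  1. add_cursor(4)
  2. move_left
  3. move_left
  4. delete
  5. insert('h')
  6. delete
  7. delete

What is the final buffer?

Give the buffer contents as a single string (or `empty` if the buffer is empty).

Answer: gyy

Derivation:
After op 1 (add_cursor(4)): buffer="pmgmkyy" (len 7), cursors c1@3 c2@4 c4@4 c3@7, authorship .......
After op 2 (move_left): buffer="pmgmkyy" (len 7), cursors c1@2 c2@3 c4@3 c3@6, authorship .......
After op 3 (move_left): buffer="pmgmkyy" (len 7), cursors c1@1 c2@2 c4@2 c3@5, authorship .......
After op 4 (delete): buffer="gmyy" (len 4), cursors c1@0 c2@0 c4@0 c3@2, authorship ....
After op 5 (insert('h')): buffer="hhhgmhyy" (len 8), cursors c1@3 c2@3 c4@3 c3@6, authorship 124..3..
After op 6 (delete): buffer="gmyy" (len 4), cursors c1@0 c2@0 c4@0 c3@2, authorship ....
After op 7 (delete): buffer="gyy" (len 3), cursors c1@0 c2@0 c4@0 c3@1, authorship ...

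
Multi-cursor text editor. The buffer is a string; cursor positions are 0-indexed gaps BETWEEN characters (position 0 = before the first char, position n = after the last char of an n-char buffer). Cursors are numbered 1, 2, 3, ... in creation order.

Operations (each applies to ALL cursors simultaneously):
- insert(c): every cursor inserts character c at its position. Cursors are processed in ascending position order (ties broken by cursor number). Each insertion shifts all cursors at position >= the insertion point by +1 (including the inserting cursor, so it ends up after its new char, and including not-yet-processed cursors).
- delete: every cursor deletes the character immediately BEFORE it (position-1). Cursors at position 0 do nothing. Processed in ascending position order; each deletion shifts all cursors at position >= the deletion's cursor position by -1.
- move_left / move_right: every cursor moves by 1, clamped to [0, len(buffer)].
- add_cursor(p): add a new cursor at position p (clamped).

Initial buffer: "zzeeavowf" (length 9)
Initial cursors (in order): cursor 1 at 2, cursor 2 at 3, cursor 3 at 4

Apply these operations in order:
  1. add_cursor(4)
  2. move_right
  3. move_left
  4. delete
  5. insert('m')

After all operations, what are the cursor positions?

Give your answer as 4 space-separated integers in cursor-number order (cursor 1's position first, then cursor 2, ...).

After op 1 (add_cursor(4)): buffer="zzeeavowf" (len 9), cursors c1@2 c2@3 c3@4 c4@4, authorship .........
After op 2 (move_right): buffer="zzeeavowf" (len 9), cursors c1@3 c2@4 c3@5 c4@5, authorship .........
After op 3 (move_left): buffer="zzeeavowf" (len 9), cursors c1@2 c2@3 c3@4 c4@4, authorship .........
After op 4 (delete): buffer="avowf" (len 5), cursors c1@0 c2@0 c3@0 c4@0, authorship .....
After op 5 (insert('m')): buffer="mmmmavowf" (len 9), cursors c1@4 c2@4 c3@4 c4@4, authorship 1234.....

Answer: 4 4 4 4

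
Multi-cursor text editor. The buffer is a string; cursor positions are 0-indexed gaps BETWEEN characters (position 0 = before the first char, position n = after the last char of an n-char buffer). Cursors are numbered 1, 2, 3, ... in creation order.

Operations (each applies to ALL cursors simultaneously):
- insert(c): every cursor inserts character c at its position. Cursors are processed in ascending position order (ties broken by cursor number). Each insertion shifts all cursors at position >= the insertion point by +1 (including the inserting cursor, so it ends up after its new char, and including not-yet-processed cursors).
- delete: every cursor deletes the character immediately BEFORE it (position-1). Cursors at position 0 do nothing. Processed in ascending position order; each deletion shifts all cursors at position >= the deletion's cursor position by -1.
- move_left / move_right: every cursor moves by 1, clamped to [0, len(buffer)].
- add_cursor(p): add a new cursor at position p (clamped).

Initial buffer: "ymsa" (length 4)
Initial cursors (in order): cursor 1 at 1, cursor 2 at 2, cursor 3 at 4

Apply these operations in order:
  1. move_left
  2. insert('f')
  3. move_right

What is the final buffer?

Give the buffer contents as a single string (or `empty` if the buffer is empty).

Answer: fyfmsfa

Derivation:
After op 1 (move_left): buffer="ymsa" (len 4), cursors c1@0 c2@1 c3@3, authorship ....
After op 2 (insert('f')): buffer="fyfmsfa" (len 7), cursors c1@1 c2@3 c3@6, authorship 1.2..3.
After op 3 (move_right): buffer="fyfmsfa" (len 7), cursors c1@2 c2@4 c3@7, authorship 1.2..3.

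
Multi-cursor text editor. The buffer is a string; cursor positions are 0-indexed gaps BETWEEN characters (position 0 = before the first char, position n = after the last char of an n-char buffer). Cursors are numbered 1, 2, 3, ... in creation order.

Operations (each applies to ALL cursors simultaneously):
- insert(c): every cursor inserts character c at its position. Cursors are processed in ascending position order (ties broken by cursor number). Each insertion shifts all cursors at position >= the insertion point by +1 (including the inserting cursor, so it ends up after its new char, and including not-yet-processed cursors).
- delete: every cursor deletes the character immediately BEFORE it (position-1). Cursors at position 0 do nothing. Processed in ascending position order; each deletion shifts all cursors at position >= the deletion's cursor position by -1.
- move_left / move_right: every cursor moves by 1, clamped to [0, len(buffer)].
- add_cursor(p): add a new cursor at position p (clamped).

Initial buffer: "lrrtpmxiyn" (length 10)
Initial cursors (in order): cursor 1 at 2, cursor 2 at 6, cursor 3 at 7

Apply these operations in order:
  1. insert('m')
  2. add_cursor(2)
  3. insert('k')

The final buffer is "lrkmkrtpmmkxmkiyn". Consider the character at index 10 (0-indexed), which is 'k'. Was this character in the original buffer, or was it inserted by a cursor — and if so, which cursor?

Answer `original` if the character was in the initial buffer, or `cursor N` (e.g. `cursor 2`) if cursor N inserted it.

Answer: cursor 2

Derivation:
After op 1 (insert('m')): buffer="lrmrtpmmxmiyn" (len 13), cursors c1@3 c2@8 c3@10, authorship ..1....2.3...
After op 2 (add_cursor(2)): buffer="lrmrtpmmxmiyn" (len 13), cursors c4@2 c1@3 c2@8 c3@10, authorship ..1....2.3...
After op 3 (insert('k')): buffer="lrkmkrtpmmkxmkiyn" (len 17), cursors c4@3 c1@5 c2@11 c3@14, authorship ..411....22.33...
Authorship (.=original, N=cursor N): . . 4 1 1 . . . . 2 2 . 3 3 . . .
Index 10: author = 2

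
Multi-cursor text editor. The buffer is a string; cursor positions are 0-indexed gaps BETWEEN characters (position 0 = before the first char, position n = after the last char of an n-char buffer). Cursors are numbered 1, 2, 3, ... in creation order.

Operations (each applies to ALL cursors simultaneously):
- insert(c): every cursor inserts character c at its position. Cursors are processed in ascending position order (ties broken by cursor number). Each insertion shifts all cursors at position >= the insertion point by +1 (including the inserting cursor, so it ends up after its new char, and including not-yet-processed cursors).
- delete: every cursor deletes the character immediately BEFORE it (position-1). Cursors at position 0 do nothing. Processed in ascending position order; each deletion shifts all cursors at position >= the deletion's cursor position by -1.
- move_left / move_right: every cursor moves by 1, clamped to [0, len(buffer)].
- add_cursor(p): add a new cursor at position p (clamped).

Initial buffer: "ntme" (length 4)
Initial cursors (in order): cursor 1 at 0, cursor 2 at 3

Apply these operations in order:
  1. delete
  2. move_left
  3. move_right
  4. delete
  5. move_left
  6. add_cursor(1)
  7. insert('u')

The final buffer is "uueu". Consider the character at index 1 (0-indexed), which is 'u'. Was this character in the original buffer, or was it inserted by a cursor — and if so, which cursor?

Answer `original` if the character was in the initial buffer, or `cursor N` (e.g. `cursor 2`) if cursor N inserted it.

Answer: cursor 2

Derivation:
After op 1 (delete): buffer="nte" (len 3), cursors c1@0 c2@2, authorship ...
After op 2 (move_left): buffer="nte" (len 3), cursors c1@0 c2@1, authorship ...
After op 3 (move_right): buffer="nte" (len 3), cursors c1@1 c2@2, authorship ...
After op 4 (delete): buffer="e" (len 1), cursors c1@0 c2@0, authorship .
After op 5 (move_left): buffer="e" (len 1), cursors c1@0 c2@0, authorship .
After op 6 (add_cursor(1)): buffer="e" (len 1), cursors c1@0 c2@0 c3@1, authorship .
After op 7 (insert('u')): buffer="uueu" (len 4), cursors c1@2 c2@2 c3@4, authorship 12.3
Authorship (.=original, N=cursor N): 1 2 . 3
Index 1: author = 2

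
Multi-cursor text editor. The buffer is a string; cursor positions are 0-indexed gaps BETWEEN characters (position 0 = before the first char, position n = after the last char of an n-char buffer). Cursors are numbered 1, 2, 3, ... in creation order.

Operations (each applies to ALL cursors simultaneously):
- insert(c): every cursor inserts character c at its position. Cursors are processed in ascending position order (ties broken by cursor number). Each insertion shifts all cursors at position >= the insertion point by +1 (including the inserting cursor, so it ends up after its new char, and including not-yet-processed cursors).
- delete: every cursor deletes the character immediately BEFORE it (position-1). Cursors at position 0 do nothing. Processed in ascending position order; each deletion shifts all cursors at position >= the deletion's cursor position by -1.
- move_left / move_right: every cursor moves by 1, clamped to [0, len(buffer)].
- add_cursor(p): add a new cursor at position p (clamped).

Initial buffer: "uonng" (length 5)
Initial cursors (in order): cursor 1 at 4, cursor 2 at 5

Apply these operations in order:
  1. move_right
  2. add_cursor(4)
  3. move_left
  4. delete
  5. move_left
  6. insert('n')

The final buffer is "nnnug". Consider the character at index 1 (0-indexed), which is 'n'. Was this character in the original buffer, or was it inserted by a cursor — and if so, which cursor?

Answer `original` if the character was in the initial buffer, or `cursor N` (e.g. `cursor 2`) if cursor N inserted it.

After op 1 (move_right): buffer="uonng" (len 5), cursors c1@5 c2@5, authorship .....
After op 2 (add_cursor(4)): buffer="uonng" (len 5), cursors c3@4 c1@5 c2@5, authorship .....
After op 3 (move_left): buffer="uonng" (len 5), cursors c3@3 c1@4 c2@4, authorship .....
After op 4 (delete): buffer="ug" (len 2), cursors c1@1 c2@1 c3@1, authorship ..
After op 5 (move_left): buffer="ug" (len 2), cursors c1@0 c2@0 c3@0, authorship ..
After op 6 (insert('n')): buffer="nnnug" (len 5), cursors c1@3 c2@3 c3@3, authorship 123..
Authorship (.=original, N=cursor N): 1 2 3 . .
Index 1: author = 2

Answer: cursor 2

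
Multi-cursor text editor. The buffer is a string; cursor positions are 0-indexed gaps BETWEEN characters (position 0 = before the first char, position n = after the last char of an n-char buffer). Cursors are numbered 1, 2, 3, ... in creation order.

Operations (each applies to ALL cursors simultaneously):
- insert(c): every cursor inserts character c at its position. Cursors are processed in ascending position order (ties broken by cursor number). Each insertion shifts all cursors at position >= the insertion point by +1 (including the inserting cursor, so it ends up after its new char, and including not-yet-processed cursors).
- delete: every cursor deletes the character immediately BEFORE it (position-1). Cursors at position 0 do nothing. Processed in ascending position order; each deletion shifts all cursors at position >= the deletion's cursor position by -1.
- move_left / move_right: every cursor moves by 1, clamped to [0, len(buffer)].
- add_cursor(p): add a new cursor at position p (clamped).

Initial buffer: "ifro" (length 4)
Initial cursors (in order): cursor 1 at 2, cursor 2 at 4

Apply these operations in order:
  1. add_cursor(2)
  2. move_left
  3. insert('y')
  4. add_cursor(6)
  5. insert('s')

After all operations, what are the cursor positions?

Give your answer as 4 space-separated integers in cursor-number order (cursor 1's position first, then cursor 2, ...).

Answer: 5 10 5 10

Derivation:
After op 1 (add_cursor(2)): buffer="ifro" (len 4), cursors c1@2 c3@2 c2@4, authorship ....
After op 2 (move_left): buffer="ifro" (len 4), cursors c1@1 c3@1 c2@3, authorship ....
After op 3 (insert('y')): buffer="iyyfryo" (len 7), cursors c1@3 c3@3 c2@6, authorship .13..2.
After op 4 (add_cursor(6)): buffer="iyyfryo" (len 7), cursors c1@3 c3@3 c2@6 c4@6, authorship .13..2.
After op 5 (insert('s')): buffer="iyyssfrysso" (len 11), cursors c1@5 c3@5 c2@10 c4@10, authorship .1313..224.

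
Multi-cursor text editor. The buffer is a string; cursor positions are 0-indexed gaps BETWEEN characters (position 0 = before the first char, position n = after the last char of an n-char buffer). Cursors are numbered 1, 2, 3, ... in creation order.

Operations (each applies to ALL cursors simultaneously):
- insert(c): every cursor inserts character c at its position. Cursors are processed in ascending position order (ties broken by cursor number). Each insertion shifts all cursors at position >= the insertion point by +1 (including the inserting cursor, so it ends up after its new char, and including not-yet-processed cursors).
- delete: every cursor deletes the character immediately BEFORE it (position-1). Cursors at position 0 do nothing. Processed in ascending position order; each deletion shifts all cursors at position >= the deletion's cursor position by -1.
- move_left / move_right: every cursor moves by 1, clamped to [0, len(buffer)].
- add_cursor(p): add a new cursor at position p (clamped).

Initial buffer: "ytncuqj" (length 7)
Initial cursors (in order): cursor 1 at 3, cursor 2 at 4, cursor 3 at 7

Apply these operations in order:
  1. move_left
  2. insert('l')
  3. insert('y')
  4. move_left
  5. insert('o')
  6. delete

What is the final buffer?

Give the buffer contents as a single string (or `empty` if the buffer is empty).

After op 1 (move_left): buffer="ytncuqj" (len 7), cursors c1@2 c2@3 c3@6, authorship .......
After op 2 (insert('l')): buffer="ytlnlcuqlj" (len 10), cursors c1@3 c2@5 c3@9, authorship ..1.2...3.
After op 3 (insert('y')): buffer="ytlynlycuqlyj" (len 13), cursors c1@4 c2@7 c3@12, authorship ..11.22...33.
After op 4 (move_left): buffer="ytlynlycuqlyj" (len 13), cursors c1@3 c2@6 c3@11, authorship ..11.22...33.
After op 5 (insert('o')): buffer="ytloynloycuqloyj" (len 16), cursors c1@4 c2@8 c3@14, authorship ..111.222...333.
After op 6 (delete): buffer="ytlynlycuqlyj" (len 13), cursors c1@3 c2@6 c3@11, authorship ..11.22...33.

Answer: ytlynlycuqlyj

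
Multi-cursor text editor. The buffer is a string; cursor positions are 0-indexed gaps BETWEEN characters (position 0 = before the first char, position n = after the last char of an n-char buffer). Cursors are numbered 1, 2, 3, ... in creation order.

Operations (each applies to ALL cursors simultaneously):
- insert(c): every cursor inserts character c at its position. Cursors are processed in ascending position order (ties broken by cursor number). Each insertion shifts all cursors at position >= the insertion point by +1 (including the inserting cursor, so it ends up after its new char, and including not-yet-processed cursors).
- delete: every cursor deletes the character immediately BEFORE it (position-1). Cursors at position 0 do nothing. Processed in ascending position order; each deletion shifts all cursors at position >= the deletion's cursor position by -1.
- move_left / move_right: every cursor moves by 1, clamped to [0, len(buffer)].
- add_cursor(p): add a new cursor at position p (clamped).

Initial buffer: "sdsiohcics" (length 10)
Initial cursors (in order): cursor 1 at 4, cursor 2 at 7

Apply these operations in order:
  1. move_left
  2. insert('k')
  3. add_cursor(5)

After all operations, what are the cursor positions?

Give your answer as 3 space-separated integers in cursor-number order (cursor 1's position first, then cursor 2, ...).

Answer: 4 8 5

Derivation:
After op 1 (move_left): buffer="sdsiohcics" (len 10), cursors c1@3 c2@6, authorship ..........
After op 2 (insert('k')): buffer="sdskiohkcics" (len 12), cursors c1@4 c2@8, authorship ...1...2....
After op 3 (add_cursor(5)): buffer="sdskiohkcics" (len 12), cursors c1@4 c3@5 c2@8, authorship ...1...2....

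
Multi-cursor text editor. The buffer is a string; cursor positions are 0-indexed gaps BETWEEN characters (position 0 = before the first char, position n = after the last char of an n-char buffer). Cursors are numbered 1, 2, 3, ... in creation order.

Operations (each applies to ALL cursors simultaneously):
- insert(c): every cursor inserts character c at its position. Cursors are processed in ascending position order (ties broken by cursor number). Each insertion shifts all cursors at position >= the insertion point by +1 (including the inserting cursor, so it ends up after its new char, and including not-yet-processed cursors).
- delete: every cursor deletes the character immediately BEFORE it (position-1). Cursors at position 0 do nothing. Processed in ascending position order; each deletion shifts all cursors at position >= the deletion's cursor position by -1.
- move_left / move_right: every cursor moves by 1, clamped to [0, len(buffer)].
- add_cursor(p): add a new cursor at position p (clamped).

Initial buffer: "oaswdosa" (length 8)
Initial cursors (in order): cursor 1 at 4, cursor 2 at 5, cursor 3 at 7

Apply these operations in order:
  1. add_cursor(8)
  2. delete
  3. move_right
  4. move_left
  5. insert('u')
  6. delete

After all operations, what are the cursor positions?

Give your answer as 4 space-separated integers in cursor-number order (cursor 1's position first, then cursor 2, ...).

After op 1 (add_cursor(8)): buffer="oaswdosa" (len 8), cursors c1@4 c2@5 c3@7 c4@8, authorship ........
After op 2 (delete): buffer="oaso" (len 4), cursors c1@3 c2@3 c3@4 c4@4, authorship ....
After op 3 (move_right): buffer="oaso" (len 4), cursors c1@4 c2@4 c3@4 c4@4, authorship ....
After op 4 (move_left): buffer="oaso" (len 4), cursors c1@3 c2@3 c3@3 c4@3, authorship ....
After op 5 (insert('u')): buffer="oasuuuuo" (len 8), cursors c1@7 c2@7 c3@7 c4@7, authorship ...1234.
After op 6 (delete): buffer="oaso" (len 4), cursors c1@3 c2@3 c3@3 c4@3, authorship ....

Answer: 3 3 3 3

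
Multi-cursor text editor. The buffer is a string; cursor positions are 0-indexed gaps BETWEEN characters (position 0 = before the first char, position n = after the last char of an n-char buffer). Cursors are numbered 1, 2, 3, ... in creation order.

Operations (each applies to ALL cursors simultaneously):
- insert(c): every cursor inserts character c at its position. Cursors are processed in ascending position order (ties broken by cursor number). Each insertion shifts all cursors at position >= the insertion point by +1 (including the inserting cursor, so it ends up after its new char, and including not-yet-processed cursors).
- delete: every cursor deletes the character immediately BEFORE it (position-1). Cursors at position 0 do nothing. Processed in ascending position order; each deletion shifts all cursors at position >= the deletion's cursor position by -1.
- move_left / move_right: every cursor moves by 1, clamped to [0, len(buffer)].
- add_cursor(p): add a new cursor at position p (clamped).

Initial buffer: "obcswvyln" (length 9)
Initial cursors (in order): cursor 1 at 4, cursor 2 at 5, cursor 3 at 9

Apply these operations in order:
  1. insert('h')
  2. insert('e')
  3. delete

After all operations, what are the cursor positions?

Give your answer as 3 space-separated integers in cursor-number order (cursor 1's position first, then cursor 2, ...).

Answer: 5 7 12

Derivation:
After op 1 (insert('h')): buffer="obcshwhvylnh" (len 12), cursors c1@5 c2@7 c3@12, authorship ....1.2....3
After op 2 (insert('e')): buffer="obcshewhevylnhe" (len 15), cursors c1@6 c2@9 c3@15, authorship ....11.22....33
After op 3 (delete): buffer="obcshwhvylnh" (len 12), cursors c1@5 c2@7 c3@12, authorship ....1.2....3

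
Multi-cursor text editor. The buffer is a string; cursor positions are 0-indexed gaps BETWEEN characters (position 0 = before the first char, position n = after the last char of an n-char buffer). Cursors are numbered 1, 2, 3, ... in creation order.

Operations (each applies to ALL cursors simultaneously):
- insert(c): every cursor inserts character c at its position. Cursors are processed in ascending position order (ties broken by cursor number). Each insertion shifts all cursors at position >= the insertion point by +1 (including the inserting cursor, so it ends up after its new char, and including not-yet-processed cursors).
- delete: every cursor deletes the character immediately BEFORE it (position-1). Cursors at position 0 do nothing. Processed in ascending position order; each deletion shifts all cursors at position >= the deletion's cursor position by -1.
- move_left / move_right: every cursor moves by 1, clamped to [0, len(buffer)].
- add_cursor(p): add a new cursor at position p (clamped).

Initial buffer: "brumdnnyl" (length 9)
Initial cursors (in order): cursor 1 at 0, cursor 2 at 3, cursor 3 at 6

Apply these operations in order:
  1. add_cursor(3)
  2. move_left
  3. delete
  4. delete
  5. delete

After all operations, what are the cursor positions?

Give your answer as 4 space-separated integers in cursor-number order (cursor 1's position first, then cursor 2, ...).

Answer: 0 0 0 0

Derivation:
After op 1 (add_cursor(3)): buffer="brumdnnyl" (len 9), cursors c1@0 c2@3 c4@3 c3@6, authorship .........
After op 2 (move_left): buffer="brumdnnyl" (len 9), cursors c1@0 c2@2 c4@2 c3@5, authorship .........
After op 3 (delete): buffer="umnnyl" (len 6), cursors c1@0 c2@0 c4@0 c3@2, authorship ......
After op 4 (delete): buffer="unnyl" (len 5), cursors c1@0 c2@0 c4@0 c3@1, authorship .....
After op 5 (delete): buffer="nnyl" (len 4), cursors c1@0 c2@0 c3@0 c4@0, authorship ....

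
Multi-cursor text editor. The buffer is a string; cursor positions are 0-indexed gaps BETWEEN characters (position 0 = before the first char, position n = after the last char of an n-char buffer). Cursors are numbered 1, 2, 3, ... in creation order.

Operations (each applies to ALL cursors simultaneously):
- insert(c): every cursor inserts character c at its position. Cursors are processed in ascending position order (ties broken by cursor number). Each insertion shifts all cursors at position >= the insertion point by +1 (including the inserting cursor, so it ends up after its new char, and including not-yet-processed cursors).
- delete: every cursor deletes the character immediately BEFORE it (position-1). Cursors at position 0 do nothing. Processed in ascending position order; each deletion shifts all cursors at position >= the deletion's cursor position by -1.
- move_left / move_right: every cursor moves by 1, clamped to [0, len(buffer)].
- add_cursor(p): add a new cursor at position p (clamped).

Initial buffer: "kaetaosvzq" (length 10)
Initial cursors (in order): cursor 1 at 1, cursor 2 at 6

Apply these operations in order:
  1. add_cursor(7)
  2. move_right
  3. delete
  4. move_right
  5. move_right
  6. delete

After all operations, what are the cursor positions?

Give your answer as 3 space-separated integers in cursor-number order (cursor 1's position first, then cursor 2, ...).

After op 1 (add_cursor(7)): buffer="kaetaosvzq" (len 10), cursors c1@1 c2@6 c3@7, authorship ..........
After op 2 (move_right): buffer="kaetaosvzq" (len 10), cursors c1@2 c2@7 c3@8, authorship ..........
After op 3 (delete): buffer="ketaozq" (len 7), cursors c1@1 c2@5 c3@5, authorship .......
After op 4 (move_right): buffer="ketaozq" (len 7), cursors c1@2 c2@6 c3@6, authorship .......
After op 5 (move_right): buffer="ketaozq" (len 7), cursors c1@3 c2@7 c3@7, authorship .......
After op 6 (delete): buffer="keao" (len 4), cursors c1@2 c2@4 c3@4, authorship ....

Answer: 2 4 4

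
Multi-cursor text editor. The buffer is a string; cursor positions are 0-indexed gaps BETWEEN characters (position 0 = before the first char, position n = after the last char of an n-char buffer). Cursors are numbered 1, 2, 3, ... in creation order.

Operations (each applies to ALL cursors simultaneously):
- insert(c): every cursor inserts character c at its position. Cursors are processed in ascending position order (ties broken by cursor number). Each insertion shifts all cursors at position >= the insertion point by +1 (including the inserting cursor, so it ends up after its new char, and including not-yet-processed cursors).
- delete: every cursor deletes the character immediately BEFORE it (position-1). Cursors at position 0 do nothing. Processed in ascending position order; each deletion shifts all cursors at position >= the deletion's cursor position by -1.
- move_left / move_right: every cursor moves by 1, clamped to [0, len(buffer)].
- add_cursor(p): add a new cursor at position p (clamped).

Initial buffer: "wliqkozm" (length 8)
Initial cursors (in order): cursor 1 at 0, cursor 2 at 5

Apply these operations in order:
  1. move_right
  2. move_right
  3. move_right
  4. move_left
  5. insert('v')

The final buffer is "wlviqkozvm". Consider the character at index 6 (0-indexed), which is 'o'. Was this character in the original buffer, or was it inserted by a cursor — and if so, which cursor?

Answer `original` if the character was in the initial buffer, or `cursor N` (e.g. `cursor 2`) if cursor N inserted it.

After op 1 (move_right): buffer="wliqkozm" (len 8), cursors c1@1 c2@6, authorship ........
After op 2 (move_right): buffer="wliqkozm" (len 8), cursors c1@2 c2@7, authorship ........
After op 3 (move_right): buffer="wliqkozm" (len 8), cursors c1@3 c2@8, authorship ........
After op 4 (move_left): buffer="wliqkozm" (len 8), cursors c1@2 c2@7, authorship ........
After op 5 (insert('v')): buffer="wlviqkozvm" (len 10), cursors c1@3 c2@9, authorship ..1.....2.
Authorship (.=original, N=cursor N): . . 1 . . . . . 2 .
Index 6: author = original

Answer: original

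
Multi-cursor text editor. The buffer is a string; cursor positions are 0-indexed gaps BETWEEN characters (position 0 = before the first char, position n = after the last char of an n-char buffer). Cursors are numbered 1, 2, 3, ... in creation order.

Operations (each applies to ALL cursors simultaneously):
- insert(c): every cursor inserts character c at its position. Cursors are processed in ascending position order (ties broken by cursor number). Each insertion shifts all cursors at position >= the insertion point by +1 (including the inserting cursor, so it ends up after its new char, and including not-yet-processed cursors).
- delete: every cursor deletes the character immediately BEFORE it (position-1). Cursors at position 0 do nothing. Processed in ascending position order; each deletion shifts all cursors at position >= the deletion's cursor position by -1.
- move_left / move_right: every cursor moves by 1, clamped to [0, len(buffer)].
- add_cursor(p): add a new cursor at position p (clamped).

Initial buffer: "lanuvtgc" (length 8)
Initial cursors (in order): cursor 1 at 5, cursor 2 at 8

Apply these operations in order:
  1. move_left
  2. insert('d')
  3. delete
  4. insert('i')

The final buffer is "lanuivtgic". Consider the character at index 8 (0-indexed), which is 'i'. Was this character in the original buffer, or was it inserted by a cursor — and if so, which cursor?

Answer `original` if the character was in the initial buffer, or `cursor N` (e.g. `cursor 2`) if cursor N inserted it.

After op 1 (move_left): buffer="lanuvtgc" (len 8), cursors c1@4 c2@7, authorship ........
After op 2 (insert('d')): buffer="lanudvtgdc" (len 10), cursors c1@5 c2@9, authorship ....1...2.
After op 3 (delete): buffer="lanuvtgc" (len 8), cursors c1@4 c2@7, authorship ........
After op 4 (insert('i')): buffer="lanuivtgic" (len 10), cursors c1@5 c2@9, authorship ....1...2.
Authorship (.=original, N=cursor N): . . . . 1 . . . 2 .
Index 8: author = 2

Answer: cursor 2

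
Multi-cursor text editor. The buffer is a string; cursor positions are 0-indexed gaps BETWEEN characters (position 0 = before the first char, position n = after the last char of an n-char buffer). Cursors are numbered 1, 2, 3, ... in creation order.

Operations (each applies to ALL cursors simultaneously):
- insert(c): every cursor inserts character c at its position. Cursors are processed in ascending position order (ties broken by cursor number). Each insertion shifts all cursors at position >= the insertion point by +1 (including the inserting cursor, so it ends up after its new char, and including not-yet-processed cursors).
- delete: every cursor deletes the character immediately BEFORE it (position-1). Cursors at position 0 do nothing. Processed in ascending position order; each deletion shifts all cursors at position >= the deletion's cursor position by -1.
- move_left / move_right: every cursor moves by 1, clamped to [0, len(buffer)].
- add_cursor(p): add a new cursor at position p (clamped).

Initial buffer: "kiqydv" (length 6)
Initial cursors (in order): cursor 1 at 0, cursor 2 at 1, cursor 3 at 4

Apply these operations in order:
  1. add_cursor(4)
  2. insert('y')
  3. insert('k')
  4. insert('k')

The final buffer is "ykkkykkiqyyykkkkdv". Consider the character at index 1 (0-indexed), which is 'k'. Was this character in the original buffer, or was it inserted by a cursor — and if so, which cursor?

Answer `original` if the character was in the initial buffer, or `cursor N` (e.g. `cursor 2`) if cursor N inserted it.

After op 1 (add_cursor(4)): buffer="kiqydv" (len 6), cursors c1@0 c2@1 c3@4 c4@4, authorship ......
After op 2 (insert('y')): buffer="ykyiqyyydv" (len 10), cursors c1@1 c2@3 c3@8 c4@8, authorship 1.2...34..
After op 3 (insert('k')): buffer="ykkykiqyyykkdv" (len 14), cursors c1@2 c2@5 c3@12 c4@12, authorship 11.22...3434..
After op 4 (insert('k')): buffer="ykkkykkiqyyykkkkdv" (len 18), cursors c1@3 c2@7 c3@16 c4@16, authorship 111.222...343434..
Authorship (.=original, N=cursor N): 1 1 1 . 2 2 2 . . . 3 4 3 4 3 4 . .
Index 1: author = 1

Answer: cursor 1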